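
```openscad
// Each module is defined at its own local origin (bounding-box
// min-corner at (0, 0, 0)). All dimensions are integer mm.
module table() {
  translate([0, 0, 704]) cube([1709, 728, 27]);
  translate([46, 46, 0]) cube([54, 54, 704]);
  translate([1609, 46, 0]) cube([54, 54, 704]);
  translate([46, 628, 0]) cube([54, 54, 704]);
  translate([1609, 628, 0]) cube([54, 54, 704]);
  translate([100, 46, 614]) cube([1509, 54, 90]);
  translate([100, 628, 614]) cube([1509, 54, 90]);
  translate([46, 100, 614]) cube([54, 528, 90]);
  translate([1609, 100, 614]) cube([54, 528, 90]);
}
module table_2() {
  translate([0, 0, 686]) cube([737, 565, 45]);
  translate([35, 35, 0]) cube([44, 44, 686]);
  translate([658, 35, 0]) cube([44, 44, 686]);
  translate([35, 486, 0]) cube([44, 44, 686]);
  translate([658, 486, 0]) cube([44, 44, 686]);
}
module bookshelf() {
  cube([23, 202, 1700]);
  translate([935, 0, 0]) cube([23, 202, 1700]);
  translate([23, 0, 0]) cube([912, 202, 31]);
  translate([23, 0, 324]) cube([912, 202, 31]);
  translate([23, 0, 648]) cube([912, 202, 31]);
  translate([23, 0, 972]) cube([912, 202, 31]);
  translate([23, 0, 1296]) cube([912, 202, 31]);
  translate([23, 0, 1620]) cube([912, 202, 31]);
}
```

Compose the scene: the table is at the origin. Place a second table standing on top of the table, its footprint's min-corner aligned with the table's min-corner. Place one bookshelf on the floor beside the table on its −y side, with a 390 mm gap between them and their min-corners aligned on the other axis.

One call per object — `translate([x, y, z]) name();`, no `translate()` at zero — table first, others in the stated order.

table();
translate([0, 0, 731]) table_2();
translate([0, -592, 0]) bookshelf();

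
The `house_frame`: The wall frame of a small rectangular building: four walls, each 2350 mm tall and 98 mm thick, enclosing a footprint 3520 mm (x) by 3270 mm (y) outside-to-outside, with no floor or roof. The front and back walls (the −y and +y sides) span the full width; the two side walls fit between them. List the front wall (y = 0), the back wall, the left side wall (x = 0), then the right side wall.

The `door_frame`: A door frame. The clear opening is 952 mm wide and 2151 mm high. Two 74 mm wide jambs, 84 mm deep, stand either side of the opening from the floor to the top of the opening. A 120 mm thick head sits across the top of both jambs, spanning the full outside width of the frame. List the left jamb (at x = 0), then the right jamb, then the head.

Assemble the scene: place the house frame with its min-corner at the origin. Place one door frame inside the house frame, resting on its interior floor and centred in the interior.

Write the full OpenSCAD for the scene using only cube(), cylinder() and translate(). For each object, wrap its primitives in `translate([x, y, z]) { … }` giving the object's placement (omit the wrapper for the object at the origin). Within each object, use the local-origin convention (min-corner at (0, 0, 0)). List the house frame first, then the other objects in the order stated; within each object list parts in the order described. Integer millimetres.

cube([3520, 98, 2350]);
translate([0, 3172, 0]) cube([3520, 98, 2350]);
translate([0, 98, 0]) cube([98, 3074, 2350]);
translate([3422, 98, 0]) cube([98, 3074, 2350]);
translate([1210, 1593, 0]) {
  cube([74, 84, 2151]);
  translate([1026, 0, 0]) cube([74, 84, 2151]);
  translate([0, 0, 2151]) cube([1100, 84, 120]);
}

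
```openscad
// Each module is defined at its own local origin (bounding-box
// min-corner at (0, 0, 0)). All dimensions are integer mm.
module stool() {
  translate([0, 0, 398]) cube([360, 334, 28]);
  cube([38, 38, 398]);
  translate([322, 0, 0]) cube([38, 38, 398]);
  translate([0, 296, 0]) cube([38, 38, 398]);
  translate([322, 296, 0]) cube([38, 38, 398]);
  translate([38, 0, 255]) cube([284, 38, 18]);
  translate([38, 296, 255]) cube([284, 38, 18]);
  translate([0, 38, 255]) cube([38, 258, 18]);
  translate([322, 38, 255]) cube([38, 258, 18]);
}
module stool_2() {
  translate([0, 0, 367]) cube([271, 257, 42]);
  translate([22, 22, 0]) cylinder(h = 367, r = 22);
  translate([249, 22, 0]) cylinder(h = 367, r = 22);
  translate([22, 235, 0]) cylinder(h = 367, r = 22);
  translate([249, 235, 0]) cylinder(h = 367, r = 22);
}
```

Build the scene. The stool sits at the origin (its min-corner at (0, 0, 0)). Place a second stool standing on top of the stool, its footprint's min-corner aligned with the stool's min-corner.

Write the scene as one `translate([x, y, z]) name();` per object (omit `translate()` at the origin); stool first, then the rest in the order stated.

stool();
translate([0, 0, 426]) stool_2();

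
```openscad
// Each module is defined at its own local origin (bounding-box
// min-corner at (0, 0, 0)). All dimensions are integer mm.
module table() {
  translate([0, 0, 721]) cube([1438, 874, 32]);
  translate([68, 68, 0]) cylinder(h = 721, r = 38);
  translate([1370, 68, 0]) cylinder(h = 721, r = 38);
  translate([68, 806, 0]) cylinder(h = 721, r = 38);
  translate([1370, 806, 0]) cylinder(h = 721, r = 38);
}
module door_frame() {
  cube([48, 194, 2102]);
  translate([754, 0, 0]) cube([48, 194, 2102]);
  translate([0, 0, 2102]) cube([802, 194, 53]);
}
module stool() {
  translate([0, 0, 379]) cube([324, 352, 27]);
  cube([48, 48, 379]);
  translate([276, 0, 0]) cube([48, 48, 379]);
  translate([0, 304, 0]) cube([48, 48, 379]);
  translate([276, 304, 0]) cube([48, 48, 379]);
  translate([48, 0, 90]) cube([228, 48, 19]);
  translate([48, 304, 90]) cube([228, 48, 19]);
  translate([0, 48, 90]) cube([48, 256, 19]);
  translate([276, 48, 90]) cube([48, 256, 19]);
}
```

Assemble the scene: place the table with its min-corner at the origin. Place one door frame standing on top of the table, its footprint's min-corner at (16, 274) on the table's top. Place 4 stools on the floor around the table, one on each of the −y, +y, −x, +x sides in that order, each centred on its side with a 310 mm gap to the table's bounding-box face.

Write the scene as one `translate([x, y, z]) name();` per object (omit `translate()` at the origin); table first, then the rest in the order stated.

table();
translate([16, 274, 753]) door_frame();
translate([557, -662, 0]) stool();
translate([557, 1184, 0]) stool();
translate([-634, 261, 0]) stool();
translate([1748, 261, 0]) stool();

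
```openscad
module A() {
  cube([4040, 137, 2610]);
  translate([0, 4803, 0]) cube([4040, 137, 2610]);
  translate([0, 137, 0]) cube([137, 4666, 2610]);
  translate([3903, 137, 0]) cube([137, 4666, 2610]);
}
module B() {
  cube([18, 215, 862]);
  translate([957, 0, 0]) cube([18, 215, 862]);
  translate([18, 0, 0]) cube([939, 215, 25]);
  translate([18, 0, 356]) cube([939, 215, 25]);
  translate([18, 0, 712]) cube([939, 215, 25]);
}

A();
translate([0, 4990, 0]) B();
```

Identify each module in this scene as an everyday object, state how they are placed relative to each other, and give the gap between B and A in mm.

The bookshelf's nearest face is 50 mm from the house frame's +y face.

A is a house frame. B is a bookshelf. The bookshelf is on the floor beside the house frame on its +y side. The gap between the bookshelf and the house frame is 50 mm.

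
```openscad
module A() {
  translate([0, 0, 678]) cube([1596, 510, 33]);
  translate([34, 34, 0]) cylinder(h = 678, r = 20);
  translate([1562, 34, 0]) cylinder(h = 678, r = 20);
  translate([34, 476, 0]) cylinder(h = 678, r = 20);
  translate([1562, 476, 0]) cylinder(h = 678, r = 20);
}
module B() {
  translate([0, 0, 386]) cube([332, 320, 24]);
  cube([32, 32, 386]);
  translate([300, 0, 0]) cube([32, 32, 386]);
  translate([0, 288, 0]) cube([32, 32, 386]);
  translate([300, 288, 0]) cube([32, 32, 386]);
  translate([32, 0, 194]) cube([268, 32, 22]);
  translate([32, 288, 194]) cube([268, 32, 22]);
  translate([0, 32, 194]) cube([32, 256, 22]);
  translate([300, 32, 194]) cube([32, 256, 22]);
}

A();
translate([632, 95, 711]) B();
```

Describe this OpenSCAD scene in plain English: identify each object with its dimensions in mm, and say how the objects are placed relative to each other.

A is a rectangular dining table. The top is 1596×510×33 mm with its upper surface at z = 711 mm. It stands on four round legs of 40 mm diameter, each leg's bounding box inset 14 mm from the nearest pair of top edges, running from the floor to the underside of the top.

B is a simple wooden stool: a rectangular seat 332 mm (x) by 320 mm (y), 24 mm thick, top face at z = 410 mm, on four square legs, each 32×32 mm in cross-section. The legs rest on z = 0, each flush with a corner of the seat. Four stretchers, 32 mm wide and 22 mm tall, connect adjacent legs with their undersides at z = 194 mm, each running between the inner faces of the legs it joins and aligned with the legs' outer faces on the other axis.

The stool is on top of the table, centred.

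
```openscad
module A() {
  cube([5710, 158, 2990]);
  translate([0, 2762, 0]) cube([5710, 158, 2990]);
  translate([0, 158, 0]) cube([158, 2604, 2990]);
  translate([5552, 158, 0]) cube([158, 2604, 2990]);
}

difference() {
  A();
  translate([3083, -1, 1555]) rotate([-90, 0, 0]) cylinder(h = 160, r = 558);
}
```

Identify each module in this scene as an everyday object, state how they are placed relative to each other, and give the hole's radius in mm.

The subtracted cylinder has r = 558 mm.

A is a house frame. The house frame has a circular hole through its front wall. The hole's radius is 558 mm.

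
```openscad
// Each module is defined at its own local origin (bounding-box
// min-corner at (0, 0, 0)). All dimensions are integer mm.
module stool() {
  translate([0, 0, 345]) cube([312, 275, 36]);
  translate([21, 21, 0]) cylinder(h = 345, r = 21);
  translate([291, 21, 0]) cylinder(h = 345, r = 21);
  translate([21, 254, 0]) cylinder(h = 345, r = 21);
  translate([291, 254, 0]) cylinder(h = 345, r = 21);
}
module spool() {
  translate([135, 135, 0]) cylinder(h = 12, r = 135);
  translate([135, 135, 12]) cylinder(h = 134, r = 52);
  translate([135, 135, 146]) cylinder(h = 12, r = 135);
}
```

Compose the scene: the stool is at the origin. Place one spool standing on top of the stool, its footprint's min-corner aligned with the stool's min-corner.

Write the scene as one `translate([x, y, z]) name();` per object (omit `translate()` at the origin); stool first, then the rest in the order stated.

stool();
translate([0, 0, 381]) spool();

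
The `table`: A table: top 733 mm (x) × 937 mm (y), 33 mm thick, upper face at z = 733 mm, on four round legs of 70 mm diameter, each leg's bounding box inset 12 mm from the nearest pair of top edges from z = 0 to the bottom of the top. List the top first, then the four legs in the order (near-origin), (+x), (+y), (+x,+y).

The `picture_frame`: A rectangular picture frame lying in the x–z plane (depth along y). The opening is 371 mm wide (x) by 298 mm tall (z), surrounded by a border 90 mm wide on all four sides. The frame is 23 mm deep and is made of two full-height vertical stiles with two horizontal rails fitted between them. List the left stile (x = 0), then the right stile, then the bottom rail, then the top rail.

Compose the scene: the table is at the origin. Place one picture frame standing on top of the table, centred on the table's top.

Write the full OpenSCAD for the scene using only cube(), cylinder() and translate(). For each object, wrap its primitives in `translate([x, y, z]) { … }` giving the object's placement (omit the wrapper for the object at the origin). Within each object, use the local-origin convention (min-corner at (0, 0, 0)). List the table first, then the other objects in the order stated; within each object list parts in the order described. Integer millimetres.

translate([0, 0, 700]) cube([733, 937, 33]);
translate([47, 47, 0]) cylinder(h = 700, r = 35);
translate([686, 47, 0]) cylinder(h = 700, r = 35);
translate([47, 890, 0]) cylinder(h = 700, r = 35);
translate([686, 890, 0]) cylinder(h = 700, r = 35);
translate([91, 457, 733]) {
  cube([90, 23, 478]);
  translate([461, 0, 0]) cube([90, 23, 478]);
  translate([90, 0, 0]) cube([371, 23, 90]);
  translate([90, 0, 388]) cube([371, 23, 90]);
}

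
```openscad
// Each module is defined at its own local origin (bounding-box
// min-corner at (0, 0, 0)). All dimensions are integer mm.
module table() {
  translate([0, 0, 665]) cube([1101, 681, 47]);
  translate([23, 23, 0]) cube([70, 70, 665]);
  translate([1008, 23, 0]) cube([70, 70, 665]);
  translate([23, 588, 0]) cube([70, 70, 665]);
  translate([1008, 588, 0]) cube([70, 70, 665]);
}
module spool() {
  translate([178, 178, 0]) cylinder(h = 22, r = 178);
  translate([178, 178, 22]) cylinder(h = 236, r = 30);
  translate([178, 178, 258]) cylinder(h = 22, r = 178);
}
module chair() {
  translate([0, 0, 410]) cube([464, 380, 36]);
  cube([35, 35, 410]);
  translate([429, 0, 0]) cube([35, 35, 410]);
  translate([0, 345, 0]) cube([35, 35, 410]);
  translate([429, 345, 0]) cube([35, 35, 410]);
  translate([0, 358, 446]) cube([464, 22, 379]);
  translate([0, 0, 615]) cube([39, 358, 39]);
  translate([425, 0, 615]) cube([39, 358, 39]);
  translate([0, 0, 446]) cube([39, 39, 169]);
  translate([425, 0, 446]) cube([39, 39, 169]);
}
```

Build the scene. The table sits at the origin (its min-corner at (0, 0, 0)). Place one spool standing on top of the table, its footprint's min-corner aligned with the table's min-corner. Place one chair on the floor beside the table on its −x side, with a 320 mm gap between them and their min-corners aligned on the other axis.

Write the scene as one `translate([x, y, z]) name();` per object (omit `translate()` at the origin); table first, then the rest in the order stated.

table();
translate([0, 0, 712]) spool();
translate([-784, 0, 0]) chair();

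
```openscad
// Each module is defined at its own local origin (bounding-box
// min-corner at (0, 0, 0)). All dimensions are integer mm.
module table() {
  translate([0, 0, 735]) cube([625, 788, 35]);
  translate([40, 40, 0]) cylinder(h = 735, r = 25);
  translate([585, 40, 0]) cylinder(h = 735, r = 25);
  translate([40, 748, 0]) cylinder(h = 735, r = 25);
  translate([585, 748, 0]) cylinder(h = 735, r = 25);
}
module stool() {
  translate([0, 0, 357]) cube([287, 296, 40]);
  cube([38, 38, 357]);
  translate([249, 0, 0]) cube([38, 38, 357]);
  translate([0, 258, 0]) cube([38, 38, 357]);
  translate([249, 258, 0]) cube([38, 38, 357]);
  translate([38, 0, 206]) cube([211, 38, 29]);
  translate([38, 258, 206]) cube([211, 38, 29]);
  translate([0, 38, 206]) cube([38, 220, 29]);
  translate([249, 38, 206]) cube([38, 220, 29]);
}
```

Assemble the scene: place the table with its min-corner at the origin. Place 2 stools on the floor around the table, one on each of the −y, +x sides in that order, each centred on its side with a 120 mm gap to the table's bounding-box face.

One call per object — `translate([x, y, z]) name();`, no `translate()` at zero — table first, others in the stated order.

table();
translate([169, -416, 0]) stool();
translate([745, 246, 0]) stool();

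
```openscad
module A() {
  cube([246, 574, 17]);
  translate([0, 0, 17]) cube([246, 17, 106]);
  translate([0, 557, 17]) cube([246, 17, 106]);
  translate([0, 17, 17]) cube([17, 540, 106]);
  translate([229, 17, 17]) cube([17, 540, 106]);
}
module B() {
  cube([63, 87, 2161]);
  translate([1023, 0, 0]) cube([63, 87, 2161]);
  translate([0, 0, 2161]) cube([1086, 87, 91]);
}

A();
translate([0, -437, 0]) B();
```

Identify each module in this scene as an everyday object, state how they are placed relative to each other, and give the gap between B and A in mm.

The door frame's nearest face is 350 mm from the open box's −y face.

A is an open box. B is a door frame. The door frame is on the floor beside the open box on its −y side. The gap between the door frame and the open box is 350 mm.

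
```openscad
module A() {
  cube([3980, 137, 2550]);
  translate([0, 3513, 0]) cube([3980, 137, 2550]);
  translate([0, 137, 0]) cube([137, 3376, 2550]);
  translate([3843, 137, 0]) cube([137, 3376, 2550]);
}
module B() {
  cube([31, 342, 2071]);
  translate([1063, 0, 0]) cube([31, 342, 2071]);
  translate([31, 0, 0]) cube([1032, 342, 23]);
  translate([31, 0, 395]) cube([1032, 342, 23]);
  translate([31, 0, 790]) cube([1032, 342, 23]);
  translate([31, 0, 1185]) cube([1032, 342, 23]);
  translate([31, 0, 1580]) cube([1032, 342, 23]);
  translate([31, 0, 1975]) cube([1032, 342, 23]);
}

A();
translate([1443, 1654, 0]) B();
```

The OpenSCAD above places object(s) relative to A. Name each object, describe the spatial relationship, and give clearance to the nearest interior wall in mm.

A is a house frame. B is a bookshelf. The bookshelf sits inside the house frame, centred. The clearance to the nearest interior wall is 1306 mm.

Clearances: x = 1306, y = 1517; minimum 1306 mm.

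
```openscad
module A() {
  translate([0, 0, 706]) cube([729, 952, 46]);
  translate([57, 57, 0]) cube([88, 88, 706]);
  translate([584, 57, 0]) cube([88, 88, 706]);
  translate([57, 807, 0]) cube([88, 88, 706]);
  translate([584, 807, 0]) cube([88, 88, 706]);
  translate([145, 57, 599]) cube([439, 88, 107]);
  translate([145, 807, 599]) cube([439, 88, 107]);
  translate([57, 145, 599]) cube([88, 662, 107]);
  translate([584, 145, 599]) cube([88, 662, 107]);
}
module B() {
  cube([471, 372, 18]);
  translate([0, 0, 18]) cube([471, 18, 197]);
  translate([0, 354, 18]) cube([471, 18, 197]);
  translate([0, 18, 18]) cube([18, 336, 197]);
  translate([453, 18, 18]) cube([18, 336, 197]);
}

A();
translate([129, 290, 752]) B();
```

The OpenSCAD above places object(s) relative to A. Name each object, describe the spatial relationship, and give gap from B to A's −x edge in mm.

The open box's min-x is at 129; the table's min-x is 0; gap = 129 mm.

A is a table. B is an open box. The open box is on top of the table, centred. The gap from the open box to the table's −x edge is 129 mm.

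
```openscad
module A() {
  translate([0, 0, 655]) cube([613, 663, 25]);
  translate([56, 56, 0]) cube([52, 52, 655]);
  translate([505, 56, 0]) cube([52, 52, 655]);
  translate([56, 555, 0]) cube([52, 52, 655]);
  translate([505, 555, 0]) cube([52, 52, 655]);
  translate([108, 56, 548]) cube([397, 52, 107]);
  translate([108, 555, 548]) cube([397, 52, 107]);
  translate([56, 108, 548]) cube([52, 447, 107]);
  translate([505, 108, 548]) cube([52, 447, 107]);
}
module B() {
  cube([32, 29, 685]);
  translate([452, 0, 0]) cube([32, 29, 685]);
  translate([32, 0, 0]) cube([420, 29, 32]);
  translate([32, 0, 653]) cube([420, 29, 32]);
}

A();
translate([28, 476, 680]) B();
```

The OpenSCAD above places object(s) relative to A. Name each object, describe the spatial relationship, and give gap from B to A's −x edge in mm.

A is a table. B is a picture frame. The picture frame is on top of the table. The gap from the picture frame to the table's −x edge is 28 mm.

The picture frame's min-x is at 28; the table's min-x is 0; gap = 28 mm.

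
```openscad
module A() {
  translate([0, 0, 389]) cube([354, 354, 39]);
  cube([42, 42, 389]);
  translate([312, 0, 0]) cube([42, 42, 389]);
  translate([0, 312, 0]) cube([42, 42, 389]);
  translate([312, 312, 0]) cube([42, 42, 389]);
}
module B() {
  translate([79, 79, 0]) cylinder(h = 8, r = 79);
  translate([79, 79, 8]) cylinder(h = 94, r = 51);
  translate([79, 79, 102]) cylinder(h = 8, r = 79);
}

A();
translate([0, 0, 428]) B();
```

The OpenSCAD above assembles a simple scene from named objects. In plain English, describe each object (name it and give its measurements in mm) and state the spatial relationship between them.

A is a four-legged stool. The seat is a 354×354×39 mm slab whose top surface is at z = 428 mm; four square legs, each 42×42 mm in cross-section, run from the floor (z = 0) to the underside of the seat, each flush with a corner of the seat.

B is a spool: two coaxial disc flanges of radius 79 mm and thickness 8 mm, joined by a core cylinder of radius 51 mm and height 94 mm. The lower flange rests on z = 0 and the three cylinders share a vertical axis.

The spool is on top of the stool.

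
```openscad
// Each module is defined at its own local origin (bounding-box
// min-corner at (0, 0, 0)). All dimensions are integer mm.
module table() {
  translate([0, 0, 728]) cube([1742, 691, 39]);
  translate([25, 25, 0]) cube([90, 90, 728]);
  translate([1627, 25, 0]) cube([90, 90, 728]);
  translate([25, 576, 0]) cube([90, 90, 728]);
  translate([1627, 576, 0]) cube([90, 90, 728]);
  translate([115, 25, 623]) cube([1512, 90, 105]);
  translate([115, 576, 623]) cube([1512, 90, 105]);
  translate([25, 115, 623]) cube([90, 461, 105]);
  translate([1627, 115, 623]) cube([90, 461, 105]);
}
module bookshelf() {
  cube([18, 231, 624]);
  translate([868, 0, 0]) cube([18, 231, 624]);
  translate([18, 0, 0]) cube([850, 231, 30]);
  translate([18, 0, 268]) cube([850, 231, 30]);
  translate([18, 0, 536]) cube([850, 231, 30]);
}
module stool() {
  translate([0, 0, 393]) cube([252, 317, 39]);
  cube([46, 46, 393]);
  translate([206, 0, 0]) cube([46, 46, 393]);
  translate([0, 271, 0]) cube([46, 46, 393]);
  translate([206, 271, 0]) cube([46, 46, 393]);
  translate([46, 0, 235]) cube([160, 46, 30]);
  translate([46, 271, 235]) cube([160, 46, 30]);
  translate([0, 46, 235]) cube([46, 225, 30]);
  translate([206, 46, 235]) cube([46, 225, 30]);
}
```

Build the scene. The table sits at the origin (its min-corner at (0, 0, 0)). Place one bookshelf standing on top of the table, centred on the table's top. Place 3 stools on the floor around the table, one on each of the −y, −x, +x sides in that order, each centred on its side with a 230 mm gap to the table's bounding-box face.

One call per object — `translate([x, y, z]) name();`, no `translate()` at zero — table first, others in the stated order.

table();
translate([428, 230, 767]) bookshelf();
translate([745, -547, 0]) stool();
translate([-482, 187, 0]) stool();
translate([1972, 187, 0]) stool();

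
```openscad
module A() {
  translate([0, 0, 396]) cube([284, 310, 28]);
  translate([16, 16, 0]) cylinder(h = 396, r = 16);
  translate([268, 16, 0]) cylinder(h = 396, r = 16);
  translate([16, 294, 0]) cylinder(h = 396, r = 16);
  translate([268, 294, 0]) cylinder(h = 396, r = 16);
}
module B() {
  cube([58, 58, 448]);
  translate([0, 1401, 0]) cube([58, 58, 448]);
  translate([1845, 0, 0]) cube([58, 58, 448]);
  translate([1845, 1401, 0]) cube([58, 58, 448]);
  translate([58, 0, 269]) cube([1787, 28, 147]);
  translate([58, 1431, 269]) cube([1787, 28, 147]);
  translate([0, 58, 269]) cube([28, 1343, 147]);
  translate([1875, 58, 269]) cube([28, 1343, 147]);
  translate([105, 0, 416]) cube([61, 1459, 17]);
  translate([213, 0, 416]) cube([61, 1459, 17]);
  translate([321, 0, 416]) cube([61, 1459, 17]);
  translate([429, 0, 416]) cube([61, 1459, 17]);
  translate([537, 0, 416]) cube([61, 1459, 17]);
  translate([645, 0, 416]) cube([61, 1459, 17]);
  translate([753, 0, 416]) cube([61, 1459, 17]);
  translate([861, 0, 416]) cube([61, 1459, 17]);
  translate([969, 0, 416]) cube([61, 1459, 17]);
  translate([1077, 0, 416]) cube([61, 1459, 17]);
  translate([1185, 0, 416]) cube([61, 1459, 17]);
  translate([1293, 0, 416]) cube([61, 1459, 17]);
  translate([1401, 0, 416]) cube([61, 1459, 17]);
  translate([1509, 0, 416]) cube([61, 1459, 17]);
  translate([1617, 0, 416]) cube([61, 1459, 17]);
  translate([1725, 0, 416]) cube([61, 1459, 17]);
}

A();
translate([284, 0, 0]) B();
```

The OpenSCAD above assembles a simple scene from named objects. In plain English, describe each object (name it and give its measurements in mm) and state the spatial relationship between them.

A is a simple wooden stool: a rectangular seat 284 mm (x) by 310 mm (y), 28 mm thick, top face at z = 424 mm, on four round legs, each 32 mm in diameter. The legs rest on z = 0, each leg's axis is inset half a diameter from the nearest pair of seat edges (so the leg's bounding box is flush with the corner).

B is a bed frame 1903 mm long (x) by 1459 mm wide (y). Four 58×58 mm corner posts, 448 mm tall, at the corners of the footprint. Four rails of 28 mm thickness and 147 mm height run between adjacent posts with their undersides at z = 269 mm, their outer faces flush with the outside of the frame (the two x-running rails run between the posts' inner faces; the two y-running rails run between the posts' inner faces). 16 slats, each 61 mm wide (x) and 17 mm thick, lie across the top of the two x-running rails, running the full 1459 mm width of the frame in y; the slats are evenly spaced along x between the inner faces of the end posts with equal gaps (rounded down to the nearest mm) at the −x end and between each pair — any rounding remainder accumulates at the +x end.

The bed frame is against the stool's +x side, with their −y faces flush.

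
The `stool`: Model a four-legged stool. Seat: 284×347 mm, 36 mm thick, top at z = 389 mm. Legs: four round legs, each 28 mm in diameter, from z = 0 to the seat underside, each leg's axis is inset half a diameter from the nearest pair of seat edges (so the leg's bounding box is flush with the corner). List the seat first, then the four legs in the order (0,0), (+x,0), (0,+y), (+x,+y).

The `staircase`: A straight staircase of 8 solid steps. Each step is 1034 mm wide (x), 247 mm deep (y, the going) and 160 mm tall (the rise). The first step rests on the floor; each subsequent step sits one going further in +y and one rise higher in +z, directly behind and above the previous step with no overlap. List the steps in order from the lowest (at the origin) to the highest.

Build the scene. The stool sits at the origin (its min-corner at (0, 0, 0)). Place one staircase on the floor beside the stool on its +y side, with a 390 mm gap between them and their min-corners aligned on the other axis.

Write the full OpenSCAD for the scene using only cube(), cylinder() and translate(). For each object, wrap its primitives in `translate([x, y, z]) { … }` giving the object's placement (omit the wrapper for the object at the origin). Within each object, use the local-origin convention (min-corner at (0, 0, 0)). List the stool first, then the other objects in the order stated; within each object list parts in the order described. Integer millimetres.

translate([0, 0, 353]) cube([284, 347, 36]);
translate([14, 14, 0]) cylinder(h = 353, r = 14);
translate([270, 14, 0]) cylinder(h = 353, r = 14);
translate([14, 333, 0]) cylinder(h = 353, r = 14);
translate([270, 333, 0]) cylinder(h = 353, r = 14);
translate([0, 737, 0]) {
  cube([1034, 247, 160]);
  translate([0, 247, 160]) cube([1034, 247, 160]);
  translate([0, 494, 320]) cube([1034, 247, 160]);
  translate([0, 741, 480]) cube([1034, 247, 160]);
  translate([0, 988, 640]) cube([1034, 247, 160]);
  translate([0, 1235, 800]) cube([1034, 247, 160]);
  translate([0, 1482, 960]) cube([1034, 247, 160]);
  translate([0, 1729, 1120]) cube([1034, 247, 160]);
}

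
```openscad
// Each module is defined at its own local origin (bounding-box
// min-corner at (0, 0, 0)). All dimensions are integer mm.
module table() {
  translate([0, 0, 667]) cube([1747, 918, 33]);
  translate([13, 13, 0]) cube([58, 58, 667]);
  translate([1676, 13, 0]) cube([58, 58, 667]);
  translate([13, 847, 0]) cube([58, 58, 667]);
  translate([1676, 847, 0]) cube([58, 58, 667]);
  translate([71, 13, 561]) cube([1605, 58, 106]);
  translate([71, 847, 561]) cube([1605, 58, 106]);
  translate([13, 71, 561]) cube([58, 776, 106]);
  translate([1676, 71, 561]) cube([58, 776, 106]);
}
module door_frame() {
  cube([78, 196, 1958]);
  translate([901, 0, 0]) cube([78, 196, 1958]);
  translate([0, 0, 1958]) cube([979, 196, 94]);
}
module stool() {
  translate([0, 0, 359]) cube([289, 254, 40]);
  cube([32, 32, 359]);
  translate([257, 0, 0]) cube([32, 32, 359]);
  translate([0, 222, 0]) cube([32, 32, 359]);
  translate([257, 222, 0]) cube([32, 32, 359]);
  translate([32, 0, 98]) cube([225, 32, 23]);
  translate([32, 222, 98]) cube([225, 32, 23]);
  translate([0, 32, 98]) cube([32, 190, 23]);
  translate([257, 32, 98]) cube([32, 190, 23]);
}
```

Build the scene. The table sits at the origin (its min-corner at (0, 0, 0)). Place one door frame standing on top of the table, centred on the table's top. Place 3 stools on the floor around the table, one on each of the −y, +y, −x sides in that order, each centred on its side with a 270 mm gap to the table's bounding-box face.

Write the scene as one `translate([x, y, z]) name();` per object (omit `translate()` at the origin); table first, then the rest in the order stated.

table();
translate([384, 361, 700]) door_frame();
translate([729, -524, 0]) stool();
translate([729, 1188, 0]) stool();
translate([-559, 332, 0]) stool();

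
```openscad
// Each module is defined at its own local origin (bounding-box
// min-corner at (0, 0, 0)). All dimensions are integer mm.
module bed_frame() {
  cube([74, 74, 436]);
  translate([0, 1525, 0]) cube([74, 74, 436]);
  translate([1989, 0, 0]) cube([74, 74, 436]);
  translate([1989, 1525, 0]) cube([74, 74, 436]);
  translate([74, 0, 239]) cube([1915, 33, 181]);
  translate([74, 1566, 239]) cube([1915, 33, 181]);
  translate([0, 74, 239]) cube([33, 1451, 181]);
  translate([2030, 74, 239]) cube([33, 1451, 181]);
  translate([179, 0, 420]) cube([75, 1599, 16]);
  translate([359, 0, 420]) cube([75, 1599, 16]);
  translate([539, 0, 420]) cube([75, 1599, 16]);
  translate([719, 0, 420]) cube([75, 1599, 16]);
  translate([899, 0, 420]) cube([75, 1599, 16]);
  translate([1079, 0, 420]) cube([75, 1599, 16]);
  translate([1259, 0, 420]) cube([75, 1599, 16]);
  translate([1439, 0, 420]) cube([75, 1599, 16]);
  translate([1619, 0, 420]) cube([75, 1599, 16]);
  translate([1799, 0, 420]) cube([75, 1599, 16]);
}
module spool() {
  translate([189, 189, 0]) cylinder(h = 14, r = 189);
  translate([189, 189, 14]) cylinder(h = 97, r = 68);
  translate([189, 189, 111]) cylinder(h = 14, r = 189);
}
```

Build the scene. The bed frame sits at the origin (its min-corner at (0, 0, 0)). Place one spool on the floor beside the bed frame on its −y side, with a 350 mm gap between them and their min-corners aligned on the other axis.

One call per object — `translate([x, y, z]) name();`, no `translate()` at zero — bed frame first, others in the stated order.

bed_frame();
translate([0, -728, 0]) spool();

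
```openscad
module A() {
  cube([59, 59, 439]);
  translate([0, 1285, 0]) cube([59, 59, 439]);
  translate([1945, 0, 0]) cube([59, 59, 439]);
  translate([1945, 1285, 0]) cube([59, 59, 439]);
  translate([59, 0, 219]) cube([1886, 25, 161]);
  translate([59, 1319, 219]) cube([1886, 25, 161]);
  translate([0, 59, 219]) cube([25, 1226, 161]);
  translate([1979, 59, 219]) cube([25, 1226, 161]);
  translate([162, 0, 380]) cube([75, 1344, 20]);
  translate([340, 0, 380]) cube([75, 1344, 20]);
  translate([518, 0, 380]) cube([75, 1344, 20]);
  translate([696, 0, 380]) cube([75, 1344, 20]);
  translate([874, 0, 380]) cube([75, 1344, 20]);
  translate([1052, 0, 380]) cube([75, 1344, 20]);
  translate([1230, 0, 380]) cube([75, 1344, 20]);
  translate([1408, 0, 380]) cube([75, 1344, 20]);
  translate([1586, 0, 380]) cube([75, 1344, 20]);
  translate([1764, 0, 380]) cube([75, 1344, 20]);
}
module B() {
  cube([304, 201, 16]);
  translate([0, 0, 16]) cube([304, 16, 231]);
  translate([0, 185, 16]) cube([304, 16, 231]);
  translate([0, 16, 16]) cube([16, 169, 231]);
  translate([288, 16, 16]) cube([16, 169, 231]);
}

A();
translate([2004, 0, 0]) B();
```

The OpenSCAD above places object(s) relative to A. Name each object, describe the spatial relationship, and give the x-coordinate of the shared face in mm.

The bed frame's +x face and the open box's −x face are both at x = 2004 mm.

A is a bed frame. B is an open box. The open box is against the bed frame's +x side, with their −y faces flush. The x-coordinate of the shared face is 2004 mm.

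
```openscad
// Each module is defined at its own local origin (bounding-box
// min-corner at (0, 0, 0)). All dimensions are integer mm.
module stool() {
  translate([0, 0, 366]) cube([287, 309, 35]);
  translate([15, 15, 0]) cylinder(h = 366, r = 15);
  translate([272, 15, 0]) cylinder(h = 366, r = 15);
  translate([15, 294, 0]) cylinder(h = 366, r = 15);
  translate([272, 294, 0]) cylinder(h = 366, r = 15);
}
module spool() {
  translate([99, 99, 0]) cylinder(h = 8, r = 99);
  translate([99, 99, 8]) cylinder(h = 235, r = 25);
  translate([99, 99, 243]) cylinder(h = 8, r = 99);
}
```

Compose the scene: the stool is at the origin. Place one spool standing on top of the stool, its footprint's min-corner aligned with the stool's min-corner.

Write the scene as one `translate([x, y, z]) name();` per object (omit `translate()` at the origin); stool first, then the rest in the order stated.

stool();
translate([0, 0, 401]) spool();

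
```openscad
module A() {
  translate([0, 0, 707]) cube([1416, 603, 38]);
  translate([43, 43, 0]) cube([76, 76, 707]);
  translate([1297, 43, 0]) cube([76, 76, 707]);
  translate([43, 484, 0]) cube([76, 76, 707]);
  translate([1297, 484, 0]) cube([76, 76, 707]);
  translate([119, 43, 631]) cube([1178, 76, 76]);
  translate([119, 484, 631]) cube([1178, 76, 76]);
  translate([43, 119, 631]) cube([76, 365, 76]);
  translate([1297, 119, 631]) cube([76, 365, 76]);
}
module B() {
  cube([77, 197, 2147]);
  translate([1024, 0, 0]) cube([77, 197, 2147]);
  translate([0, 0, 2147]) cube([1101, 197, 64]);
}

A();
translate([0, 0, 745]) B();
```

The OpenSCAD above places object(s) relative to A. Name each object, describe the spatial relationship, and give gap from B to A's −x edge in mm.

A is a table. B is a door frame. The door frame is on top of the table. The gap from the door frame to the table's −x edge is 0 mm.

The door frame's min-x is at 0; the table's min-x is 0; gap = 0 mm.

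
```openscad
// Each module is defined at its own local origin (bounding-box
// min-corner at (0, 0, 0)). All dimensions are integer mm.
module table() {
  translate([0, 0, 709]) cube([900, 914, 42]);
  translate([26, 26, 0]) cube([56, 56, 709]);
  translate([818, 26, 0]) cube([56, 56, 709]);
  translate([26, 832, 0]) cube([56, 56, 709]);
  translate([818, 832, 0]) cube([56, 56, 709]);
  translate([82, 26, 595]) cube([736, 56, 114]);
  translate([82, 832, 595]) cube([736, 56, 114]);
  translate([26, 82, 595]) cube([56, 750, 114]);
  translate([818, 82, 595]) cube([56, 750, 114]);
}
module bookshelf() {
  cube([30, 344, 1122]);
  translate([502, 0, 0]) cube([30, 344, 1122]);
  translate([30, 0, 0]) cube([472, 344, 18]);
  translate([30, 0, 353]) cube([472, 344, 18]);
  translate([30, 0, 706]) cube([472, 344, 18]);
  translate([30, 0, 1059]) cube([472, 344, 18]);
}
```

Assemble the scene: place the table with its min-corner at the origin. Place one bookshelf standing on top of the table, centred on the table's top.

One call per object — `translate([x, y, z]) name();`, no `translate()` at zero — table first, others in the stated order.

table();
translate([184, 285, 751]) bookshelf();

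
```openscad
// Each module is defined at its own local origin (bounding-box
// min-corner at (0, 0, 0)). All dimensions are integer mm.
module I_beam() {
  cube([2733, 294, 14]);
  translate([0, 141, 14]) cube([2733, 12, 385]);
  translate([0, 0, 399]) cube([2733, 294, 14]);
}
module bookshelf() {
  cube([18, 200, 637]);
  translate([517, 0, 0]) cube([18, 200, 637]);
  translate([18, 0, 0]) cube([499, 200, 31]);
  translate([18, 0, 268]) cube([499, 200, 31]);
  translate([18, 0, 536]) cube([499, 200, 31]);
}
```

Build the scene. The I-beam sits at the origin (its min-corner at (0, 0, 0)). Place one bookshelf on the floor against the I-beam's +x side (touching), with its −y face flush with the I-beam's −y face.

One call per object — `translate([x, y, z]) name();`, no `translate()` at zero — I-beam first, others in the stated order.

I_beam();
translate([2733, 0, 0]) bookshelf();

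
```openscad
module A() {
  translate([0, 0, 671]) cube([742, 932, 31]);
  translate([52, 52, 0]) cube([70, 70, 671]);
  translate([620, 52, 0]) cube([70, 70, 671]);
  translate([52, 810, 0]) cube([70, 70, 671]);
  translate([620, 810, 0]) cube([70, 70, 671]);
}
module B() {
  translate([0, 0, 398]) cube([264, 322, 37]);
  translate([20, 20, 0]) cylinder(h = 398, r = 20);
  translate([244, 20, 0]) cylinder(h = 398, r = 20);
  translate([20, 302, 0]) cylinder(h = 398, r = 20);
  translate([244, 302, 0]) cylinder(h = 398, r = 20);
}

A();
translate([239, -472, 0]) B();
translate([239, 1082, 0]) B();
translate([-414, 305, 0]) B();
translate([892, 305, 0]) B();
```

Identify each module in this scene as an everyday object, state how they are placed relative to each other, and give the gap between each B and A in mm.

A is a table. B is a stool. Four stools sit around the table at the −y, +y, −x, +x sides. The gap between each stool and the table is 150 mm.

Each stool's nearest face is 150 mm from the table's bounding box.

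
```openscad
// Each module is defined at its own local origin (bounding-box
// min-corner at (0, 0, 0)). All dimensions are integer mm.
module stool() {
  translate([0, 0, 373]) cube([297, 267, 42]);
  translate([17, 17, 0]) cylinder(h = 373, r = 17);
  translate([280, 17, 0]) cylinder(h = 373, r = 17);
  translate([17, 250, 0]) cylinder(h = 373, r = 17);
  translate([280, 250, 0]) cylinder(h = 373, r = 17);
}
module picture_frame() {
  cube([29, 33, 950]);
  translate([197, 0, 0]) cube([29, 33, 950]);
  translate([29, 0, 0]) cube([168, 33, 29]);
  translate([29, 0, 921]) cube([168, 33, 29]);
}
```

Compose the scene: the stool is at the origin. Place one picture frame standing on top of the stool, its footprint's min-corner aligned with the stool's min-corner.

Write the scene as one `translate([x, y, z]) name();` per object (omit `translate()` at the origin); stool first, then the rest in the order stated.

stool();
translate([0, 0, 415]) picture_frame();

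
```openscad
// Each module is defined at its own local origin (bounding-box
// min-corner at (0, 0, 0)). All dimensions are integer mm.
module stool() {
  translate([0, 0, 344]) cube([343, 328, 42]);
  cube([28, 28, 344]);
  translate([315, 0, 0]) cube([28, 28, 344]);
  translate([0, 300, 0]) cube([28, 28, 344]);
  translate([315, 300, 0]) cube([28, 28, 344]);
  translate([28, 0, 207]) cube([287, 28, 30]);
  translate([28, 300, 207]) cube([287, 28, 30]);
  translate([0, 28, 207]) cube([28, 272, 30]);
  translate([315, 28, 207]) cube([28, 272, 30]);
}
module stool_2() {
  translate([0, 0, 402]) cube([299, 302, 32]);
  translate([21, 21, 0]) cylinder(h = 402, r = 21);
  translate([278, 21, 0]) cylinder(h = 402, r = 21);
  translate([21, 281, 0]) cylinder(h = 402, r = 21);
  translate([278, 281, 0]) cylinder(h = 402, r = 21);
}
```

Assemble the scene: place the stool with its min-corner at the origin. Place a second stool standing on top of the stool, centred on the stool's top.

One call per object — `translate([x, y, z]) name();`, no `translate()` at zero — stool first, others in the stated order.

stool();
translate([22, 13, 386]) stool_2();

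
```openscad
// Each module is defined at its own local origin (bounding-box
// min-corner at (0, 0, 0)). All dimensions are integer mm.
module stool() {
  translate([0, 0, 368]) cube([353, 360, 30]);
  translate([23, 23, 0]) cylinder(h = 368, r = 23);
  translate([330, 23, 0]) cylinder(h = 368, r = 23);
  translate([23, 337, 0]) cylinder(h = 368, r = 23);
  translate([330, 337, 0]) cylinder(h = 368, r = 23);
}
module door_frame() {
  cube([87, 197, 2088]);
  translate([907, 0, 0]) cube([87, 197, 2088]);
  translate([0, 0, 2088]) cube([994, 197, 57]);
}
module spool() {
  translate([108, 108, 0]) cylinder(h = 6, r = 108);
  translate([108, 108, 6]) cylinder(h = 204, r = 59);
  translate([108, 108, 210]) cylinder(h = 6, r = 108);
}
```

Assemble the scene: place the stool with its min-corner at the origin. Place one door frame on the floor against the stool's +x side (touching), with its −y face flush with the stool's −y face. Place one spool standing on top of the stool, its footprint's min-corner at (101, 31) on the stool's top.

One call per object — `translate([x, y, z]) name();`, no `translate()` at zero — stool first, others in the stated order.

stool();
translate([353, 0, 0]) door_frame();
translate([101, 31, 398]) spool();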